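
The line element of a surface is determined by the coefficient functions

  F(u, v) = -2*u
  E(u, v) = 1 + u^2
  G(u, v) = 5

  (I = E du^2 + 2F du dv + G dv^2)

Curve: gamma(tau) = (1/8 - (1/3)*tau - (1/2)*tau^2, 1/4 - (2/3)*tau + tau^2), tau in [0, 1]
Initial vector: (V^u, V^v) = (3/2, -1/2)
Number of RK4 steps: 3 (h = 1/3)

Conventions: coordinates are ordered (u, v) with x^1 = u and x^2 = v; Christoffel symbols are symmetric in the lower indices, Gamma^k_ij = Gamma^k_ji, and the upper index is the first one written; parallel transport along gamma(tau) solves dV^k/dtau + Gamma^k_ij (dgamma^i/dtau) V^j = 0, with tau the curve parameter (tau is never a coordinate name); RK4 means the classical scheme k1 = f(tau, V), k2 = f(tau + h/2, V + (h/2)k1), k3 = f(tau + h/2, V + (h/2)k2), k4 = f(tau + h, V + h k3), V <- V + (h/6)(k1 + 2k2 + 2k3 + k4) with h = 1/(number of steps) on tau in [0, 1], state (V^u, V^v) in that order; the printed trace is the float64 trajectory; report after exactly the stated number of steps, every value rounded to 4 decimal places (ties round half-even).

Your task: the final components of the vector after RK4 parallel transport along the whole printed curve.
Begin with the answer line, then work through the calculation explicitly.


Answer: V^u = 1.4322, V^v = -0.9808

gamma'(tau) = (-1/3 - tau, -2/3 + 2*tau); f(tau, V)^k = -Gamma^k_ij(gamma(tau)) gamma'^i(tau) V^j; h = 1/3; intermediate values shown to 6 dp
curve data and Christoffel symbols at the stage parameters:
  tau = 0.000000: gamma = (0.125000, 0.250000), gamma' = (-0.333333, -0.666667); Gamma_uuu = 0.024922, Gamma_uuv = 0.000000, Gamma_uvv = 0.000000, Gamma_vuu = -0.398754, Gamma_vuv = 0.000000, Gamma_vvv = 0.000000
  tau = 0.166667: gamma = (0.055556, 0.166667), gamma' = (-0.500000, -0.333333); Gamma_uuu = 0.011104, Gamma_uuv = 0.000000, Gamma_uvv = 0.000000, Gamma_vuu = -0.399753, Gamma_vuv = 0.000000, Gamma_vvv = 0.000000
  tau = 0.333333: gamma = (-0.041667, 0.138889), gamma' = (-0.666667, 0.000000); Gamma_uuu = -0.008330, Gamma_uuv = 0.000000, Gamma_uvv = 0.000000, Gamma_vuu = -0.399861, Gamma_vuv = 0.000000, Gamma_vvv = 0.000000
  tau = 0.500000: gamma = (-0.166667, 0.166667), gamma' = (-0.833333, 0.333333); Gamma_uuu = -0.033149, Gamma_uuv = 0.000000, Gamma_uvv = 0.000000, Gamma_vuu = -0.397790, Gamma_vuv = 0.000000, Gamma_vvv = 0.000000
  tau = 0.666667: gamma = (-0.319444, 0.250000), gamma' = (-1.000000, 0.666667); Gamma_uuu = -0.062611, Gamma_uuv = 0.000000, Gamma_uvv = 0.000000, Gamma_vuu = -0.392000, Gamma_vuv = 0.000000, Gamma_vvv = 0.000000
  tau = 0.833333: gamma = (-0.500000, 0.388889), gamma' = (-1.166667, 1.000000); Gamma_uuu = -0.095238, Gamma_uuv = 0.000000, Gamma_uvv = 0.000000, Gamma_vuu = -0.380952, Gamma_vuv = 0.000000, Gamma_vvv = 0.000000
  tau = 1.000000: gamma = (-0.708333, 0.583333), gamma' = (-1.333333, 1.333333); Gamma_uuu = -0.128747, Gamma_uuv = 0.000000, Gamma_uvv = 0.000000, Gamma_vuu = -0.363522, Gamma_vuv = 0.000000, Gamma_vvv = 0.000000
step 0: V^u = 1.5000, V^v = -0.5000
step 1: k1 = (0.012461, -0.199377), k2 = (0.008340, -0.300230), k3 = (0.008336, -0.300093), k4 = (-0.008346, -0.400602); V <- V + (h/6)(k1 + 2k2 + 2k3 + k4): V^u = 1.5021, V^v = -0.6000
step 2: k1 = (-0.008342, -0.400416), k2 = (-0.041456, -0.497467), k3 = (-0.041303, -0.495637), k4 = (-0.093185, -0.583419); V <- V + (h/6)(k1 + 2k2 + 2k3 + k4): V^u = 1.4872, V^v = -0.7650
step 3: k1 = (-0.093118, -0.583000), k2 = (-0.163525, -0.654100), k3 = (-0.162221, -0.648885), k4 = (-0.246023, -0.694652); V <- V + (h/6)(k1 + 2k2 + 2k3 + k4): V^u = 1.4322, V^v = -0.9808


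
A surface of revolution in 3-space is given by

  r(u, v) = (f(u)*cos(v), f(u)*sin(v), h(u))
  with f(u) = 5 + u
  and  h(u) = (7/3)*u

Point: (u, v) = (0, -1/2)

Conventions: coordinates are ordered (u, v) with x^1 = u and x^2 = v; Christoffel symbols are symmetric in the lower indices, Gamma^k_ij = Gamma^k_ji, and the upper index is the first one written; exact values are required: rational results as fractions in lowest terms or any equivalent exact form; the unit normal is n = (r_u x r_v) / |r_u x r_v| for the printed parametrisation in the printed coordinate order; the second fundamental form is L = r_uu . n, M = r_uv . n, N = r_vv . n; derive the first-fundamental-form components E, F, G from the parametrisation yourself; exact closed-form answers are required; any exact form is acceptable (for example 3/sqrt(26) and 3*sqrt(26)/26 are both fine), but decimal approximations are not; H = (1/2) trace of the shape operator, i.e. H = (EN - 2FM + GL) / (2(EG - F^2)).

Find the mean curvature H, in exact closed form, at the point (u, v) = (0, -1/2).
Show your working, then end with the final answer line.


f = 5, f' = 1, f'' = 0, h' = 7/3, h'' = 0
E = 58/9, F = 0, G = 25; answer radicand W^2 = 58/9
unnormalised second-form numerators: l = 0, m = 0, n = 35/3; L = l/sqrt(58/9), and similarly M = m/sqrt(W^2), N = n/sqrt(W^2)
H = (E*n - 2*F*m + G*l) / (2*(EG - F^2)*sqrt(W^2)); E*n - 2*F*m + G*l = 2030/27, EG - F^2 = 1450/9, so H = (7/30)/sqrt(58/9)

Answer: H = 7*sqrt(58)/580


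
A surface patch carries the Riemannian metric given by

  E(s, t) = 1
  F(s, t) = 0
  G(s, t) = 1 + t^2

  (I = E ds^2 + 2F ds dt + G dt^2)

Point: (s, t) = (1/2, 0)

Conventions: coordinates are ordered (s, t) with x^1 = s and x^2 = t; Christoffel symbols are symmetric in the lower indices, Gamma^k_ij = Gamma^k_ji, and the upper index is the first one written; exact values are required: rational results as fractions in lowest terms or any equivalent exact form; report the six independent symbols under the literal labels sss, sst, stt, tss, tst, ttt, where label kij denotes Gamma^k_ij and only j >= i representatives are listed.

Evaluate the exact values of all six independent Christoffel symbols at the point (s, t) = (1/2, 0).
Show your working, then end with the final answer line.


E = 1, F = 0, G = 1 at the point
E_s = 0, E_t = 0, F_s = 0, F_t = 0, G_s = 0, G_t = 0
EG - F^2 = 1;  g^inv = (1) * [[1, 0], [0, 1]]
first-kind symbols [ij,l] = (1/2)(d_i g_jl + d_j g_il - d_l g_ij): [ss,s] = E_s/2 = 0, [ss,t] = F_s - E_t/2 = 0, [st,s] = E_t/2 = 0, [st,t] = G_s/2 = 0, [tt,s] = F_t - G_s/2 = 0, [tt,t] = G_t/2 = 0
Gamma^s_ij = (G*[ij,s] - F*[ij,t])/(EG - F^2), Gamma^t_ij = (E*[ij,t] - F*[ij,s])/(EG - F^2)

Answer: Gamma_sss = 0, Gamma_sst = 0, Gamma_stt = 0, Gamma_tss = 0, Gamma_tst = 0, Gamma_ttt = 0


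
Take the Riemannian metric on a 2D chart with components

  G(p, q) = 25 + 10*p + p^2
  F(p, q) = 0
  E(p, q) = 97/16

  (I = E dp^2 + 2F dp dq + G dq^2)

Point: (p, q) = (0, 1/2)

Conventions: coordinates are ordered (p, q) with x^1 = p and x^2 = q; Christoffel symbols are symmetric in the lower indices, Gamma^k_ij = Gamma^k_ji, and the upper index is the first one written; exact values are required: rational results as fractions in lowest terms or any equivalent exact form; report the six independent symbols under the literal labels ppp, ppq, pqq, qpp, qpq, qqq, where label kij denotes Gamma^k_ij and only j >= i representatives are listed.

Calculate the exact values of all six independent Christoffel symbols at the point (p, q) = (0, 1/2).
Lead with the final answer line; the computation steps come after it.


Answer: Gamma_ppp = 0, Gamma_ppq = 0, Gamma_pqq = -80/97, Gamma_qpp = 0, Gamma_qpq = 1/5, Gamma_qqq = 0

E = 97/16, F = 0, G = 25 at the point
E_p = 0, E_q = 0, F_p = 0, F_q = 0, G_p = 10, G_q = 0
EG - F^2 = 2425/16;  g^inv = (16/2425) * [[25, 0], [0, 97/16]]
first-kind symbols [ij,l] = (1/2)(d_i g_jl + d_j g_il - d_l g_ij): [pp,p] = E_p/2 = 0, [pp,q] = F_p - E_q/2 = 0, [pq,p] = E_q/2 = 0, [pq,q] = G_p/2 = 5, [qq,p] = F_q - G_p/2 = -5, [qq,q] = G_q/2 = 0
Gamma^p_ij = (G*[ij,p] - F*[ij,q])/(EG - F^2), Gamma^q_ij = (E*[ij,q] - F*[ij,p])/(EG - F^2)


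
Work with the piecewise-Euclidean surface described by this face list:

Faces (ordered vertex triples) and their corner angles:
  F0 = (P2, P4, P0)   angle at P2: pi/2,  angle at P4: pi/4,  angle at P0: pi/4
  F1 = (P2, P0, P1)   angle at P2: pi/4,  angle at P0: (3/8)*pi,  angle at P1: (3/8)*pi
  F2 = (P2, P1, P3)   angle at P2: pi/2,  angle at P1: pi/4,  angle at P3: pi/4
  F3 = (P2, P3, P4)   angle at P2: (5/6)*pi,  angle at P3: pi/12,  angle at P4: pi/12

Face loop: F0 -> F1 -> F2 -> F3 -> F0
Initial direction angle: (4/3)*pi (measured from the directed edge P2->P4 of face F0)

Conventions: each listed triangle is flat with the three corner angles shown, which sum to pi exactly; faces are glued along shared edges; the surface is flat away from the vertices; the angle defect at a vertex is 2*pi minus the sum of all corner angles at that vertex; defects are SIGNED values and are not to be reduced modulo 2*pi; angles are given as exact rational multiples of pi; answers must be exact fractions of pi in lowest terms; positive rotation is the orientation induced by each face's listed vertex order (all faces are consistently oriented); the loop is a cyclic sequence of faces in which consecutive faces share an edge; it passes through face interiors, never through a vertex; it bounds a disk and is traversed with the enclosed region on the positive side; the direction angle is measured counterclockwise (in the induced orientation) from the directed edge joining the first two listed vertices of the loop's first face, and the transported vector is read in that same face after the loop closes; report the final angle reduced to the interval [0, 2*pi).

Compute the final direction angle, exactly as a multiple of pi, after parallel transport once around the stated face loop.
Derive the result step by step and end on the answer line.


enclosed vertex P2: corner angles sum to (25/12)*pi, defect = 2*pi - (25/12)*pi = -pi/12
final direction = starting direction + enclosed defect total, reduced mod 2*pi (induced orientation)
final angle = (4/3)*pi - pi/12 = (5/4)*pi (mod 2*pi)

Answer: final direction angle = (5/4)*pi


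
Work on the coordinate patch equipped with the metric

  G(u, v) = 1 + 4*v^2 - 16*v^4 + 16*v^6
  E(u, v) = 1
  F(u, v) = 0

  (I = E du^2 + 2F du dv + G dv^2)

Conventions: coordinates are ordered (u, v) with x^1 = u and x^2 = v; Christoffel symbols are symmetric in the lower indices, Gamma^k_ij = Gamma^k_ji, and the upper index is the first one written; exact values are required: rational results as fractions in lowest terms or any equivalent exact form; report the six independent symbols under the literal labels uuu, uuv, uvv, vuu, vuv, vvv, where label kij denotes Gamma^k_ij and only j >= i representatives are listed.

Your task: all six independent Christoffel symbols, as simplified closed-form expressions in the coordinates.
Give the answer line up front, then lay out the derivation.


Answer: Gamma_uuu = 0, Gamma_uuv = 0, Gamma_uvv = 0, Gamma_vuu = 0, Gamma_vuv = 0, Gamma_vvv = (48*v^5 - 32*v^3 + 4*v)/(16*v^6 - 16*v^4 + 4*v^2 + 1)

E = 1; F = 0; G = 1 + 4*v^2 - 16*v^4 + 16*v^6
Gamma^k_ij = (1/2) g^{kl} (d_i g_jl + d_j g_il - d_l g_ij), with g^inv = (1/(EG-F^2)) [[G, -F], [-F, E]]
first partials: E_u = 0, E_v = 0, F_u = 0, F_v = 0, G_u = 0, G_v = 8*v - 64*v^3 + 96*v^5
D = EG - F^2 = 1 + 4*v^2 - 16*v^4 + 16*v^6
expanded: Gamma^u_uu = (G E_u - 2F F_u + F E_v)/(2D), Gamma^u_uv = (G E_v - F G_u)/(2D), Gamma^u_vv = (2G F_v - G G_u - F G_v)/(2D), Gamma^v_uu = (2E F_u - E E_v - F E_u)/(2D), Gamma^v_uv = (E G_u - F E_v)/(2D), Gamma^v_vv = (E G_v - 2F F_v + F G_u)/(2D); substitute and cancel common factors


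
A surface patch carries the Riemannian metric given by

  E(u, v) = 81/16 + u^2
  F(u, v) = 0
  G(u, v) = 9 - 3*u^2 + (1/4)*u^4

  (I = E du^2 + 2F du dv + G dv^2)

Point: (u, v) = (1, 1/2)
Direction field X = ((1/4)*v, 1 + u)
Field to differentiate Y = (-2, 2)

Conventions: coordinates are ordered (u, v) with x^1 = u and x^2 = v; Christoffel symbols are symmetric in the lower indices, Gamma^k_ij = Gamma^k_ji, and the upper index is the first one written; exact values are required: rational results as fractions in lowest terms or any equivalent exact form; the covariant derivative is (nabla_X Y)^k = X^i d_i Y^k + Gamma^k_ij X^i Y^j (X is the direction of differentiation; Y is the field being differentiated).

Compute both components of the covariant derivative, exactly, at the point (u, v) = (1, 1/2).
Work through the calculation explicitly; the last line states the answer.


E = 97/16, F = 0, G = 25/4 at the point
E_u = 2, E_v = 0, F_u = 0, F_v = 0, G_u = -5, G_v = 0
EG - F^2 = 2425/64;  g^inv = (64/2425) * [[25/4, 0], [0, 97/16]]
first-kind symbols [ij,l] = (1/2)(d_i g_jl + d_j g_il - d_l g_ij): [uu,u] = E_u/2 = 1, [uu,v] = F_u - E_v/2 = 0, [uv,u] = E_v/2 = 0, [uv,v] = G_u/2 = -5/2, [vv,u] = F_v - G_u/2 = 5/2, [vv,v] = G_v/2 = 0
Gamma^u_ij = (G*[ij,u] - F*[ij,v])/(EG - F^2), Gamma^v_ij = (E*[ij,v] - F*[ij,u])/(EG - F^2)
Gamma_uuu = 16/97, Gamma_uuv = 0, Gamma_uvv = 40/97, Gamma_vuu = 0, Gamma_vuv = -2/5, Gamma_vvv = 0
X = (1/8, 2), Y = (-2, 2) at the point

Answer: (nabla_X Y)^u = 156/97, (nabla_X Y)^v = 3/2


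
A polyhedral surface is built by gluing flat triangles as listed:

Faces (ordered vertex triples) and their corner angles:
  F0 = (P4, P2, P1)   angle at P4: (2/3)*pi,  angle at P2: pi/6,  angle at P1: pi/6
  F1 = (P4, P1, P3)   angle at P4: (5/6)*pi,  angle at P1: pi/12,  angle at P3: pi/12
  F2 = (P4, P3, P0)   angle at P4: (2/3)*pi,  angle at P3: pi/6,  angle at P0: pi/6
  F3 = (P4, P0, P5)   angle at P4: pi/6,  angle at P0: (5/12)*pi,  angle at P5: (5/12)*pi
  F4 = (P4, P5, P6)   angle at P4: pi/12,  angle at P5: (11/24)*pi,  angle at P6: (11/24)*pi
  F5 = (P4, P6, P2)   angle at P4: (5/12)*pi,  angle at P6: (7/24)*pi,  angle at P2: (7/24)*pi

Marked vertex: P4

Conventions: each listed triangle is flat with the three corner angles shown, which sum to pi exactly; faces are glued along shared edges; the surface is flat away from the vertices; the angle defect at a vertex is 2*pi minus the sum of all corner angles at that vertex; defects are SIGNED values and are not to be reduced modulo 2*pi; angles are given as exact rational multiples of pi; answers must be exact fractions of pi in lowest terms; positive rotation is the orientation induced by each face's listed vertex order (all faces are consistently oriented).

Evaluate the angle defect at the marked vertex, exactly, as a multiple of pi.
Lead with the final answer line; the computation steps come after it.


Answer: defect(P4) = (-5/6)*pi

Sum of corner angles at P4: (17/6)*pi
defect = 2*pi - (17/6)*pi


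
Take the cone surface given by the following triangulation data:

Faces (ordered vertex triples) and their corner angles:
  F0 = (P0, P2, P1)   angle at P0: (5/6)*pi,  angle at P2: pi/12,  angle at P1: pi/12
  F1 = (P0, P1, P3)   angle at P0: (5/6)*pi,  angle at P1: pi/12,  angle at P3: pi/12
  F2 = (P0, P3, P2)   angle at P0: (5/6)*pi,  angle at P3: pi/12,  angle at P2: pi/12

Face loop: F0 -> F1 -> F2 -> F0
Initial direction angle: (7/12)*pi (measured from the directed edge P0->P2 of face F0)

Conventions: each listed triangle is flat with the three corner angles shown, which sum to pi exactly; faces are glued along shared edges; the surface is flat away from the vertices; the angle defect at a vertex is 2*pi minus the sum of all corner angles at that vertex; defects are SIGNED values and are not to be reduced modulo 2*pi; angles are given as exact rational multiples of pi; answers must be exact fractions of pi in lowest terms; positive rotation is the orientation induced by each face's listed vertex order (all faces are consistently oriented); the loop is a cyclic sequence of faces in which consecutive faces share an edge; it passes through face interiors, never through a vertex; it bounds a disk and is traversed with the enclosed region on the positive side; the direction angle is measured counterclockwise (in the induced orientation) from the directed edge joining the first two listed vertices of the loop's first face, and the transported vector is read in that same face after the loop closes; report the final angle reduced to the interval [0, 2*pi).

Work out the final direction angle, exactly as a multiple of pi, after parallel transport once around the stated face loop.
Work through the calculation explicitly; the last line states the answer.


enclosed vertex P0: corner angles sum to (5/2)*pi, defect = 2*pi - (5/2)*pi = -pi/2
the final direction is the initial angle plus the enclosed defects, taken mod 2*pi in the induced orientation
final angle = (7/12)*pi - pi/2 = pi/12 (mod 2*pi)

Answer: final direction angle = pi/12


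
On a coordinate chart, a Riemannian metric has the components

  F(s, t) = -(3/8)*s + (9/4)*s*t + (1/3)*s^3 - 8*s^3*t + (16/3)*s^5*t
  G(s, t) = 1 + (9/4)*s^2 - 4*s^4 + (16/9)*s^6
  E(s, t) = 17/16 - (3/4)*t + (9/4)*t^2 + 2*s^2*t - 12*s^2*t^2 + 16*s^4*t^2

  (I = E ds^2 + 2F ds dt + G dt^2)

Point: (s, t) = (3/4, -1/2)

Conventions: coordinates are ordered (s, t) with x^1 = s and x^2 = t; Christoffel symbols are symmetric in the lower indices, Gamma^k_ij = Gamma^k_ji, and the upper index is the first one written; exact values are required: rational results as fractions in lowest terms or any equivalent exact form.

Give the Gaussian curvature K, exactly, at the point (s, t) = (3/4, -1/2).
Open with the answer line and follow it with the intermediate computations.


Answer: K = -36864/116281

E = 65/64, F = 9/128, G = 337/256, EG - F^2 = 341/256 at the point
E_s = 3/4, E_t = -3/16, F_s = 51/32, F_t = -27/64, G_s = -27/32, G_t = 0
E_tt = 9/8, F_st = -45/16, G_ss = -45/8
Using the Brioschi determinant formula for K from the metric derivatives:
M1 = [[-E_tt/2 + F_st - G_ss/2, E_s/2, F_s - E_t/2], [F_t - G_s/2, E, F], [G_t/2, F, G]] = [[-9/16, 3/8, 27/16], [0, 65/64, 9/128], [0, 9/128, 337/256]]; det M1 = -3069/4096
M2 = [[0, E_t/2, G_s/2], [E_t/2, E, F], [G_s/2, F, G]] = [[0, -3/32, -27/64], [-3/32, 65/64, 9/128], [-27/64, 9/128, 337/256]]; det M2 = -765/4096
det M1 - det M2 = -9/16; K = -9/16 / (341/256)^2 = -36864/116281


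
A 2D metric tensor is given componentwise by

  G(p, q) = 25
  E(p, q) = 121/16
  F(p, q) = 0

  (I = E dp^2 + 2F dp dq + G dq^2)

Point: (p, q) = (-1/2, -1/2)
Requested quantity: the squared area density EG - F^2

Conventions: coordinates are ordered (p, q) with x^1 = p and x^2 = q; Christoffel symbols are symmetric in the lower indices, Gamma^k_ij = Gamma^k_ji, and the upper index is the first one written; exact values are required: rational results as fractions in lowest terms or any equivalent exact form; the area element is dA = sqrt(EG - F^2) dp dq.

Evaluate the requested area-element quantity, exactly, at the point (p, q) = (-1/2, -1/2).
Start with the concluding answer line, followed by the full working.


Answer: EG - F^2 = 3025/16

E = 121/16, F = 0, G = 25; EG - F^2 = 3025/16


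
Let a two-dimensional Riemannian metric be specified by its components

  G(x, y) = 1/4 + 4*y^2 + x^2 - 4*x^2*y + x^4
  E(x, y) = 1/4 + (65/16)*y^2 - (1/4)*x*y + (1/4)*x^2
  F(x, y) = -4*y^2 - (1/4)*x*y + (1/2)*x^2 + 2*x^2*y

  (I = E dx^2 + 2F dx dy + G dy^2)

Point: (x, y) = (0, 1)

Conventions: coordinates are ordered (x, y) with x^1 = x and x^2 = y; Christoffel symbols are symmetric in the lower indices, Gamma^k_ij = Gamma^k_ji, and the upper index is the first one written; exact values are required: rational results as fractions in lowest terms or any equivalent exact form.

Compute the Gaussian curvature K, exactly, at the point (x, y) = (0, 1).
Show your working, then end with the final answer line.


E = 69/16, F = -4, G = 17/4, EG - F^2 = 149/64 at the point
E_x = -1/4, E_y = 65/8, F_x = -1/4, F_y = -8, G_x = 0, G_y = 8
E_yy = 65/8, F_xy = -1/4, G_xx = -6
The intrinsic route: Brioschi's K = (det M1 - det M2)/(EG - F^2)^2.
M1 = [[-E_yy/2 + F_xy - G_xx/2, E_x/2, F_x - E_y/2], [F_y - G_x/2, E, F], [G_y/2, F, G]] = [[-21/16, -1/8, -69/16], [-8, 69/16, -4], [4, -4, 17/4]]; det M1 = -70569/1024
M2 = [[0, E_y/2, G_x/2], [E_y/2, E, F], [G_x/2, F, G]] = [[0, 65/16, 0], [65/16, 69/16, -4], [0, -4, 17/4]]; det M2 = -71825/1024
det M1 - det M2 = 157/128; K = 157/128 / (149/64)^2 = 5024/22201

Answer: K = 5024/22201


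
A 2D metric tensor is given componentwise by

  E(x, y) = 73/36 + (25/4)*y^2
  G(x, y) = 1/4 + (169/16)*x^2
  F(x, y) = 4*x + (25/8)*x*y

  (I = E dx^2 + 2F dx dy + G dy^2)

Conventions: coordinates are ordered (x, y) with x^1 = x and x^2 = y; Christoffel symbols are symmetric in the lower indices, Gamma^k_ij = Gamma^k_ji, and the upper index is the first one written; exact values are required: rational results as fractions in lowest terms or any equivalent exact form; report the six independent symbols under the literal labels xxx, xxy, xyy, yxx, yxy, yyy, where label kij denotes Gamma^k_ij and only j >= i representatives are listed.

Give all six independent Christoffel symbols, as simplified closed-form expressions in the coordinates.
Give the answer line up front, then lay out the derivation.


Answer: Gamma_xxx = (5625*x*y^2 - 9216*x)/(32400*x^2*y^2 - 14400*x^2*y + 3121*x^2 + 900*y^2 + 292), Gamma_xxy = (38025*x^2*y - 48672*x^2 + 1800*y)/(64800*x^2*y^2 - 28800*x^2*y + 6242*x^2 + 1800*y^2 + 584), Gamma_xyy = (-180999*x^3 - 4284*x)/(129600*x^2*y^2 - 57600*x^2*y + 12484*x^2 + 3600*y^2 + 1168), Gamma_yxx = (-11250*y^3 + 14400*y^2 - 3650*y + 4672)/(32400*x^2*y^2 - 14400*x^2*y + 3121*x^2 + 900*y^2 + 292), Gamma_yxy = (26775*x*y^2 - 14400*x*y + 12337*x)/(32400*x^2*y^2 - 14400*x^2*y + 3121*x^2 + 900*y^2 + 292), Gamma_yyy = (26775*x^2*y + 34272*x^2)/(64800*x^2*y^2 - 28800*x^2*y + 6242*x^2 + 1800*y^2 + 584)

E = 73/36 + (25/4)*y^2; F = 4*x + (25/8)*x*y; G = 1/4 + (169/16)*x^2
Gamma^k_ij = (1/2) g^{kl} (d_i g_jl + d_j g_il - d_l g_ij), with g^inv = (1/(EG-F^2)) [[G, -F], [-F, E]]
first partials: E_x = 0, E_y = (25/2)*y, F_x = 4 + (25/8)*y, F_y = (25/8)*x, G_x = (169/8)*x, G_y = 0
D = EG - F^2 = 73/144 + (25/16)*y^2 + (3121/576)*x^2 - 25*x^2*y + (225/4)*x^2*y^2
expanded: Gamma^x_xx = (G E_x - 2F F_x + F E_y)/(2D), Gamma^x_xy = (G E_y - F G_x)/(2D), Gamma^x_yy = (2G F_y - G G_x - F G_y)/(2D), Gamma^y_xx = (2E F_x - E E_y - F E_x)/(2D), Gamma^y_xy = (E G_x - F E_y)/(2D), Gamma^y_yy = (E G_y - 2F F_y + F G_x)/(2D); substitute and cancel common factors


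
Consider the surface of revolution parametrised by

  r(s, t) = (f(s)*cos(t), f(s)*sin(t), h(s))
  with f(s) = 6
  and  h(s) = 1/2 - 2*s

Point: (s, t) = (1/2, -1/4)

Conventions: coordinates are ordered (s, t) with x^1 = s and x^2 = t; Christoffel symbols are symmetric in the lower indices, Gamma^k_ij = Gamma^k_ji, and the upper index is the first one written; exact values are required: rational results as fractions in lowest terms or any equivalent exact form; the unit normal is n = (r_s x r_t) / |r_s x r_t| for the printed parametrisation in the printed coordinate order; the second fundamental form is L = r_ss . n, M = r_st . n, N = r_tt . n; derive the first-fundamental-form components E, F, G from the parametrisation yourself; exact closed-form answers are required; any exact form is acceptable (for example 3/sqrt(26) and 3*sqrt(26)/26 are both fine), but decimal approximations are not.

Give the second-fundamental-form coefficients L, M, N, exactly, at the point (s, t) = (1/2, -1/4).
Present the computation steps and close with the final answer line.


f = 6, f' = 0, f'' = 0, h' = -2, h'' = 0
E = 4, F = 0, G = 36; answer radicand W^2 = 4
unnormalised second-form numerators: l = 0, m = 0, n = -12; L = l/sqrt(4), and similarly M = m/sqrt(W^2), N = n/sqrt(W^2)

Answer: L = 0, M = 0, N = -6


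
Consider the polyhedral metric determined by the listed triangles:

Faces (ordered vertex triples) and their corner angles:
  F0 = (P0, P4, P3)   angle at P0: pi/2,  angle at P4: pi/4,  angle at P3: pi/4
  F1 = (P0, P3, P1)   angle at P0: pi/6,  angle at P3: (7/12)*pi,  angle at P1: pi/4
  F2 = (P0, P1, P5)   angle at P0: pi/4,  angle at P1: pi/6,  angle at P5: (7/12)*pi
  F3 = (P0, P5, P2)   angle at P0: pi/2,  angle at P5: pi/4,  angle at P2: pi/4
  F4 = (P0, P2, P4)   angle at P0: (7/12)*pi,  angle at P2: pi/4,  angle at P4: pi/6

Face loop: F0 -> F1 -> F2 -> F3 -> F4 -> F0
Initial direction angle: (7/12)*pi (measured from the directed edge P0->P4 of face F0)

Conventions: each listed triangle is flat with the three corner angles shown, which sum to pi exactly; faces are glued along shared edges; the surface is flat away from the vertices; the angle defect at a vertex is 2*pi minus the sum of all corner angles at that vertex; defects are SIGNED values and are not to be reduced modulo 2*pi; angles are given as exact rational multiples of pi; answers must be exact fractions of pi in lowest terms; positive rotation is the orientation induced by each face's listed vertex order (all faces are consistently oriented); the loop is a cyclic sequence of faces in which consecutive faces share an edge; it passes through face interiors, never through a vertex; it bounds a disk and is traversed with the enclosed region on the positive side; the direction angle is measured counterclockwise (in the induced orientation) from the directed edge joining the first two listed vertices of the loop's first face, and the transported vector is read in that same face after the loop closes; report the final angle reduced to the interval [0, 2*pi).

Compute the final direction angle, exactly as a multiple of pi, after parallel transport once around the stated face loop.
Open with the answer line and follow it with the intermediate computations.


Answer: final direction angle = (7/12)*pi

enclosed vertex P0: corner angles sum to 2*pi, defect = 2*pi - 2*pi = 0
the final direction is the initial angle plus the enclosed defects, taken mod 2*pi in the induced orientation
final angle = (7/12)*pi + 0 = (7/12)*pi (mod 2*pi)


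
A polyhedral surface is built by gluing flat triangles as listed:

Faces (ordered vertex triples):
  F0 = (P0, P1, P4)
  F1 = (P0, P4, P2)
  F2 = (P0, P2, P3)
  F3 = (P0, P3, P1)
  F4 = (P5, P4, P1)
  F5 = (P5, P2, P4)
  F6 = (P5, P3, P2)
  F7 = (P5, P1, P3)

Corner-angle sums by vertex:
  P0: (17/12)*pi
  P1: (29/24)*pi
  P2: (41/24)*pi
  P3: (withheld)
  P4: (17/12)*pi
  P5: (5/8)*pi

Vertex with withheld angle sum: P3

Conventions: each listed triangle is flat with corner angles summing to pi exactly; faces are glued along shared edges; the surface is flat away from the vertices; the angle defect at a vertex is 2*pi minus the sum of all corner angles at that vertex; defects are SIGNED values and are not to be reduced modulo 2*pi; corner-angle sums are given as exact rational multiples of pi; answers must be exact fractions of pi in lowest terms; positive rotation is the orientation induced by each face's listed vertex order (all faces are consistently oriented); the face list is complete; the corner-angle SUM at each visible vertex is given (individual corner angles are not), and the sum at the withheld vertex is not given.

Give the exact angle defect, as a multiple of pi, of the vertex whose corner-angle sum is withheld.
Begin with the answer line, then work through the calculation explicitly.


Answer: defect(P3) = (3/8)*pi

V = 6, E = 12, F = 8; chi = V - E + F = 2
Gauss-Bonnet: total defect = 2*pi*chi = 4*pi; visible defects sum to (29/8)*pi


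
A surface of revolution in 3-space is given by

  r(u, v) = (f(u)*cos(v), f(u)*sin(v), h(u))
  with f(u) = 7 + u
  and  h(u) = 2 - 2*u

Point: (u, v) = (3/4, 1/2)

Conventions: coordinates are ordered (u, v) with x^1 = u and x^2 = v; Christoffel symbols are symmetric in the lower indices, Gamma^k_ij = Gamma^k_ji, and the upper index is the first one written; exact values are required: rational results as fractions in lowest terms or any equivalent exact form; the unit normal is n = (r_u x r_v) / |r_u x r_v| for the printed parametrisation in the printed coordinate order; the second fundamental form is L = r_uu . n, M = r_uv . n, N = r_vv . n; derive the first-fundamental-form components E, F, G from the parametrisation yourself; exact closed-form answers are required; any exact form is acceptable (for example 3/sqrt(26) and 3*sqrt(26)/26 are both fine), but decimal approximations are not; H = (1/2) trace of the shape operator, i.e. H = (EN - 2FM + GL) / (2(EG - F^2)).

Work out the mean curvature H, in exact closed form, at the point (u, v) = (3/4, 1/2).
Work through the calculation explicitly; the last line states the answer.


f = 31/4, f' = 1, f'' = 0, h' = -2, h'' = 0
E = 5, F = 0, G = 961/16; answer radicand W^2 = 5
unnormalised second-form numerators: l = 0, m = 0, n = -31/2; L = l/sqrt(5), and similarly M = m/sqrt(W^2), N = n/sqrt(W^2)
H = (E*n - 2*F*m + G*l) / (2*(EG - F^2)*sqrt(W^2)); E*n - 2*F*m + G*l = -155/2, EG - F^2 = 4805/16, so H = (-4/31)/sqrt(5)

Answer: H = -4*sqrt(5)/155


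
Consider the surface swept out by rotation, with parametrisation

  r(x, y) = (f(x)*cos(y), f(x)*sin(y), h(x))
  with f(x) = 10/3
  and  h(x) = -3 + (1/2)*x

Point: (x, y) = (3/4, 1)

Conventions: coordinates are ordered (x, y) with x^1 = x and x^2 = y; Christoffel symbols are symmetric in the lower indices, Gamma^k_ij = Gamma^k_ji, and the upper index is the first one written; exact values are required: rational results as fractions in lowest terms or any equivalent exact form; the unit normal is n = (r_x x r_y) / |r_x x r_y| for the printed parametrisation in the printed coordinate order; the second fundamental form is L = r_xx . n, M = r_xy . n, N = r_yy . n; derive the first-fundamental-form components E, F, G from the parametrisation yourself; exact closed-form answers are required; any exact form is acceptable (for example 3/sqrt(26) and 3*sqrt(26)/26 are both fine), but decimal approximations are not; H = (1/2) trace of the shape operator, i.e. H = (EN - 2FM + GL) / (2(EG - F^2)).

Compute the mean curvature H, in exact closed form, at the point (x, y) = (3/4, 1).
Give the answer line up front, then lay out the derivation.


Answer: H = 3/20

f = 10/3, f' = 0, f'' = 0, h' = 1/2, h'' = 0
E = 1/4, F = 0, G = 100/9; answer radicand W^2 = 1/4
unnormalised second-form numerators: l = 0, m = 0, n = 5/3; L = l/sqrt(1/4), and similarly M = m/sqrt(W^2), N = n/sqrt(W^2)
H = (E*n - 2*F*m + G*l) / (2*(EG - F^2)*sqrt(W^2)); E*n - 2*F*m + G*l = 5/12, EG - F^2 = 25/9, so H = (3/40)/sqrt(1/4)


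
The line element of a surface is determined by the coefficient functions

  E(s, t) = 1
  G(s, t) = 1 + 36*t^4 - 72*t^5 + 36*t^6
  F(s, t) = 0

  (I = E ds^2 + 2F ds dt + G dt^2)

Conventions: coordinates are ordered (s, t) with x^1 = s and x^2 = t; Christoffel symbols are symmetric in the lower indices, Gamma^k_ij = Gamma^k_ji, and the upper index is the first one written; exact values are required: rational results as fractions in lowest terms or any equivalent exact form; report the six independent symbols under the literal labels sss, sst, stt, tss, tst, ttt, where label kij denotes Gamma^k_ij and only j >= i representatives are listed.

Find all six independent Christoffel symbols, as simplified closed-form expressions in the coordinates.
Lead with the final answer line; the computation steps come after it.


Answer: Gamma_sss = 0, Gamma_sst = 0, Gamma_stt = 0, Gamma_tss = 0, Gamma_tst = 0, Gamma_ttt = (108*t^5 - 180*t^4 + 72*t^3)/(36*t^6 - 72*t^5 + 36*t^4 + 1)

E = 1; F = 0; G = 1 + 36*t^4 - 72*t^5 + 36*t^6
Gamma^k_ij = (1/2) g^{kl} (d_i g_jl + d_j g_il - d_l g_ij), with g^inv = (1/(EG-F^2)) [[G, -F], [-F, E]]
first partials: E_s = 0, E_t = 0, F_s = 0, F_t = 0, G_s = 0, G_t = 144*t^3 - 360*t^4 + 216*t^5
D = EG - F^2 = 1 + 36*t^4 - 72*t^5 + 36*t^6
expanded: Gamma^s_ss = (G E_s - 2F F_s + F E_t)/(2D), Gamma^s_st = (G E_t - F G_s)/(2D), Gamma^s_tt = (2G F_t - G G_s - F G_t)/(2D), Gamma^t_ss = (2E F_s - E E_t - F E_s)/(2D), Gamma^t_st = (E G_s - F E_t)/(2D), Gamma^t_tt = (E G_t - 2F F_t + F G_s)/(2D); substitute and cancel common factors


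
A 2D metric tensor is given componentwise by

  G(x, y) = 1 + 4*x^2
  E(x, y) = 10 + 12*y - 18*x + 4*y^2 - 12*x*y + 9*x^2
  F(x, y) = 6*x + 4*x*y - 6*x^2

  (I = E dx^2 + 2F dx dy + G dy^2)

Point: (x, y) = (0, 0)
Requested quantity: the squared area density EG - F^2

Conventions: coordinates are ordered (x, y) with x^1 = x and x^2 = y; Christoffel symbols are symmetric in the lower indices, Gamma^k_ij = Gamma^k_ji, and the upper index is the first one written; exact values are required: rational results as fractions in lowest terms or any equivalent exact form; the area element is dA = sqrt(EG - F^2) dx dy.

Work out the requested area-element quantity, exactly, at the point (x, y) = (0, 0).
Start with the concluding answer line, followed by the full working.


Answer: EG - F^2 = 10

E = 10, F = 0, G = 1; EG - F^2 = 10


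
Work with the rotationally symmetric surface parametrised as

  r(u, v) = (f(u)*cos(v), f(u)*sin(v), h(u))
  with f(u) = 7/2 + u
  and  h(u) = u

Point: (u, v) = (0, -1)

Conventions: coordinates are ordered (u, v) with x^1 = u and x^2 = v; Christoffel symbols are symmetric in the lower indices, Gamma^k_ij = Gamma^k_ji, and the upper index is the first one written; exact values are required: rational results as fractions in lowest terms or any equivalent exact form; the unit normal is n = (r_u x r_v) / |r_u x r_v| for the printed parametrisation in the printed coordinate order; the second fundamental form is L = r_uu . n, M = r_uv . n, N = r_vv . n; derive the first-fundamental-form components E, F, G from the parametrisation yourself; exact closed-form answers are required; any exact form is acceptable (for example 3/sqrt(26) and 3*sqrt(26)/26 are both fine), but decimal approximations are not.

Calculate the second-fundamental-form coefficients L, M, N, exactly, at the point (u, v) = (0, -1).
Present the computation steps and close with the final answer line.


f = 7/2, f' = 1, f'' = 0, h' = 1, h'' = 0
E = 2, F = 0, G = 49/4; answer radicand W^2 = 2
unnormalised second-form numerators: l = 0, m = 0, n = 7/2; L = l/sqrt(2), and similarly M = m/sqrt(W^2), N = n/sqrt(W^2)

Answer: L = 0, M = 0, N = 7*sqrt(2)/4


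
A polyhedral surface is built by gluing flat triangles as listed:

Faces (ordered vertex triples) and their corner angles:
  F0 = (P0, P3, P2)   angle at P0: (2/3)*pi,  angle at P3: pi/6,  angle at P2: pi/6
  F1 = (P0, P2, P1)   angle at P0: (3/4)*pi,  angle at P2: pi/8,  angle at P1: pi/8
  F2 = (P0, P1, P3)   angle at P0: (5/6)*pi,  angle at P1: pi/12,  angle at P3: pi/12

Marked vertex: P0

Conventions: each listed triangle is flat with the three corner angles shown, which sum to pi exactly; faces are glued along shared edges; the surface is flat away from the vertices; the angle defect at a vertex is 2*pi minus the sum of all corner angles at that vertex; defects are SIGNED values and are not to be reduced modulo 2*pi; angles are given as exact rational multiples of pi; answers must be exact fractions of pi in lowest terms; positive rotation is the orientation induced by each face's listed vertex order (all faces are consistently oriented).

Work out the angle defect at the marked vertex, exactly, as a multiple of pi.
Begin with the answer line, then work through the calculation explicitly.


Answer: defect(P0) = -pi/4

Sum of corner angles at P0: (9/4)*pi
defect = 2*pi - (9/4)*pi


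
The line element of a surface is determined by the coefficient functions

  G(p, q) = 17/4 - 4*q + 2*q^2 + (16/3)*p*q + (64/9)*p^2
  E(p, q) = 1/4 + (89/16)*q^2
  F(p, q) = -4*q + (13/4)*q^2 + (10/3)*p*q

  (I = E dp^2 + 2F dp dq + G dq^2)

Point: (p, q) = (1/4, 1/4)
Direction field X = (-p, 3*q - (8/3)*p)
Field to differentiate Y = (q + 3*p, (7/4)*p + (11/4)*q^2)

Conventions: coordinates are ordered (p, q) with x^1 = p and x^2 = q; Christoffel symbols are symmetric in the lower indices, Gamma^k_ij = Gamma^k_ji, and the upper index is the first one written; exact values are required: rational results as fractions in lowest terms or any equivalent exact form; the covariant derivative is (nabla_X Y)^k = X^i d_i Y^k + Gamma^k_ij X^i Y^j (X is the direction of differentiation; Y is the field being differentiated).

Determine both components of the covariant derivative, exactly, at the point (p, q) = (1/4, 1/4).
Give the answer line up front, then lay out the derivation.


Answer: (nabla_X Y)^p = -611039/482400, (nabla_X Y)^q = -182331/428800

E = 153/256, F = -113/192, G = 299/72 at the point
E_p = 0, E_q = 89/32, F_p = 5/6, F_q = -37/24, G_p = 44/9, G_q = -5/3
EG - F^2 = 78725/36864;  g^inv = (36864/78725) * [[299/72, 113/192], [113/192, 153/256]]
first-kind symbols [ij,l] = (1/2)(d_i g_jl + d_j g_il - d_l g_ij): [pp,p] = E_p/2 = 0, [pp,q] = F_p - E_q/2 = -107/192, [pq,p] = E_q/2 = 89/64, [pq,q] = G_p/2 = 22/9, [qq,p] = F_q - G_p/2 = -287/72, [qq,q] = G_q/2 = -5/6
Gamma^p_ij = (G*[ij,p] - F*[ij,q])/(EG - F^2), Gamma^q_ij = (E*[ij,q] - F*[ij,p])/(EG - F^2)
Gamma_ppp = -12091/78725, Gamma_ppq = 797768/236175, Gamma_pqq = -5654752/708525, Gamma_qpp = -49113/314900, Gamma_qpq = 84027/78725, Gamma_qqq = -314528/236175
X = (-1/4, 1/12), Y = (1, 39/64) at the point


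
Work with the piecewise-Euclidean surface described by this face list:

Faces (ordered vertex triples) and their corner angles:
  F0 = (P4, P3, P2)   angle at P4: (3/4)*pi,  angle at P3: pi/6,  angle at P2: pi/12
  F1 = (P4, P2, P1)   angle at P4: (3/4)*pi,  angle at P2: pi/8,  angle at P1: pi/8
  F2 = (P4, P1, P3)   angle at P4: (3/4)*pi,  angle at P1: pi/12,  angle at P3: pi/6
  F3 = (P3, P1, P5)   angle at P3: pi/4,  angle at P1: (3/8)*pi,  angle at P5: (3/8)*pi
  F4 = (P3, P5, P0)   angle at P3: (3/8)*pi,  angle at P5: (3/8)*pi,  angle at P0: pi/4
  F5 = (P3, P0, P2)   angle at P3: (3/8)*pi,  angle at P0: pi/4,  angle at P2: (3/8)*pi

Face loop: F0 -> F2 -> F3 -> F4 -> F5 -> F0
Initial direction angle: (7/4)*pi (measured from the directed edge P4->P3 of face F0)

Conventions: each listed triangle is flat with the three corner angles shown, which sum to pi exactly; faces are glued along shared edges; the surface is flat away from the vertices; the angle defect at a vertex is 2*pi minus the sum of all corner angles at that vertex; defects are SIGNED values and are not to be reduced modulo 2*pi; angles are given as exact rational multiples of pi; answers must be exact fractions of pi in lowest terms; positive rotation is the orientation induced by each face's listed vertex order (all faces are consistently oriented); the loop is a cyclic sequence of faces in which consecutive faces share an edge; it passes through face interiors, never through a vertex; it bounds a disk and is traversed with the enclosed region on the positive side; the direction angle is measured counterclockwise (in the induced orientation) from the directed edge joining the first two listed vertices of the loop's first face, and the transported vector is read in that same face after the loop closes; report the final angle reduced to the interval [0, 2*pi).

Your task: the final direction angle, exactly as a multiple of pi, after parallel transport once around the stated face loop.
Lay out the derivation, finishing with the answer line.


enclosed vertex P3: corner angles sum to (4/3)*pi, defect = 2*pi - (4/3)*pi = (2/3)*pi
final direction = starting direction + enclosed defect total, reduced mod 2*pi (induced orientation)
final angle = (7/4)*pi + (2/3)*pi = (5/12)*pi (mod 2*pi)

Answer: final direction angle = (5/12)*pi


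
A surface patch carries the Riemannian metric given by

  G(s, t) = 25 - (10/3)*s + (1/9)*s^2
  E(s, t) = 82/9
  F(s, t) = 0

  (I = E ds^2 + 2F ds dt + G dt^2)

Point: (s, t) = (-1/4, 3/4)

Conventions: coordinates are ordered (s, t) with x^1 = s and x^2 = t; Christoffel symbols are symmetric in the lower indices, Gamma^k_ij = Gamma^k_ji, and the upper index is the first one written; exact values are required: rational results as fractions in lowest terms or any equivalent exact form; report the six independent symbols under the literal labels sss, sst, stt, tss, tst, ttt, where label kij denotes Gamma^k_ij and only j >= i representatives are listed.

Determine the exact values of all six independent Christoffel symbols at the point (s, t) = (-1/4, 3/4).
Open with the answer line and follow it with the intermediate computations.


Answer: Gamma_sss = 0, Gamma_sst = 0, Gamma_stt = 61/328, Gamma_tss = 0, Gamma_tst = -4/61, Gamma_ttt = 0

E = 82/9, F = 0, G = 3721/144 at the point
E_s = 0, E_t = 0, F_s = 0, F_t = 0, G_s = -61/18, G_t = 0
EG - F^2 = 152561/648;  g^inv = (648/152561) * [[3721/144, 0], [0, 82/9]]
first-kind symbols [ij,l] = (1/2)(d_i g_jl + d_j g_il - d_l g_ij): [ss,s] = E_s/2 = 0, [ss,t] = F_s - E_t/2 = 0, [st,s] = E_t/2 = 0, [st,t] = G_s/2 = -61/36, [tt,s] = F_t - G_s/2 = 61/36, [tt,t] = G_t/2 = 0
Gamma^s_ij = (G*[ij,s] - F*[ij,t])/(EG - F^2), Gamma^t_ij = (E*[ij,t] - F*[ij,s])/(EG - F^2)
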